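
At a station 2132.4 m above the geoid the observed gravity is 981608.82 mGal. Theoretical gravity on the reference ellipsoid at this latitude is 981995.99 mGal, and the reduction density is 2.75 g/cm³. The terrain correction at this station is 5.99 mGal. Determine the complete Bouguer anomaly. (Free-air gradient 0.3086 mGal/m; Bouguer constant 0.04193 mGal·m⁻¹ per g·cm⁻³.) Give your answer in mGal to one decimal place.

31.0

Free-air correction = 0.3086 × 2132.4 = 658.06 mGal
Free-air anomaly = 981608.82 − 981995.99 + (658.06) = 270.89 mGal
Bouguer slab correction = 0.04193 × 2.75 × 2132.4 = 245.88 mGal
Simple Bouguer anomaly = 270.89 − (245.88) = 25.01 mGal
Complete Bouguer anomaly = 25.01 + 5.99 = 31.00 mGal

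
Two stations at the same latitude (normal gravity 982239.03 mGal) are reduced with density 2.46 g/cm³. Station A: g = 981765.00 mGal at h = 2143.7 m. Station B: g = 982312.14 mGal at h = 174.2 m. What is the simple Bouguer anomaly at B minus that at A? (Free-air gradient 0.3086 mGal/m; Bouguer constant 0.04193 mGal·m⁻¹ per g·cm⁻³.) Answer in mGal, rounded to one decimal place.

Δg_SB(A) = 981765.00 − 982239.03 + 0.3086×2143.7 − 0.04193×2.46×2143.7 = -33.60 mGal
Δg_SB(B) = 982312.14 − 982239.03 + 0.3086×174.2 − 0.04193×2.46×174.2 = 108.90 mGal
Difference = 108.90 − (-33.60) = 142.50 mGal

142.5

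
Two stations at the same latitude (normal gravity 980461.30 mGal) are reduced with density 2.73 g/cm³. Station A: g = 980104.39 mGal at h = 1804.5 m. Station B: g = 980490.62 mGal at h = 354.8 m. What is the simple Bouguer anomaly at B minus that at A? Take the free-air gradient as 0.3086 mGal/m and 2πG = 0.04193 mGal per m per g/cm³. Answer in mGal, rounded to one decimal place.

104.8

Δg_SB(A) = 980104.39 − 980461.30 + 0.3086×1804.5 − 0.04193×2.73×1804.5 = -6.60 mGal
Δg_SB(B) = 980490.62 − 980461.30 + 0.3086×354.8 − 0.04193×2.73×354.8 = 98.20 mGal
Difference = 98.20 − (-6.60) = 104.80 mGal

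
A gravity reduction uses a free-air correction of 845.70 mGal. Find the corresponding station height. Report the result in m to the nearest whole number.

2740

h = 845.70 / 0.3086 = 2740.44 m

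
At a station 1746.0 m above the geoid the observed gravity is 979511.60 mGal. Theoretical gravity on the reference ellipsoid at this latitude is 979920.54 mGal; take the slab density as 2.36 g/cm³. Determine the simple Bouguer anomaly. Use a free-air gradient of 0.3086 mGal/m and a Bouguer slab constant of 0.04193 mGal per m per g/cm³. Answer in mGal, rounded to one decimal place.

-42.9

Free-air correction = 0.3086 × 1746.0 = 538.82 mGal
Free-air anomaly = 979511.60 − 979920.54 + (538.82) = 129.88 mGal
Bouguer slab correction = 0.04193 × 2.36 × 1746.0 = 172.78 mGal
Simple Bouguer anomaly = 129.88 − (172.78) = -42.90 mGal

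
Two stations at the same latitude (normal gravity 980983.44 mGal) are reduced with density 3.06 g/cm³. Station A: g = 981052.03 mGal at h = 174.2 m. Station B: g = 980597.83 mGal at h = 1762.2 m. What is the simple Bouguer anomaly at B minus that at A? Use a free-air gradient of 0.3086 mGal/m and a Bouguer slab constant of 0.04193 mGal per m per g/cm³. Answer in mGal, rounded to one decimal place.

-167.9

Δg_SB(A) = 981052.03 − 980983.44 + 0.3086×174.2 − 0.04193×3.06×174.2 = 100.00 mGal
Δg_SB(B) = 980597.83 − 980983.44 + 0.3086×1762.2 − 0.04193×3.06×1762.2 = -67.90 mGal
Difference = -67.90 − (100.00) = -167.90 mGal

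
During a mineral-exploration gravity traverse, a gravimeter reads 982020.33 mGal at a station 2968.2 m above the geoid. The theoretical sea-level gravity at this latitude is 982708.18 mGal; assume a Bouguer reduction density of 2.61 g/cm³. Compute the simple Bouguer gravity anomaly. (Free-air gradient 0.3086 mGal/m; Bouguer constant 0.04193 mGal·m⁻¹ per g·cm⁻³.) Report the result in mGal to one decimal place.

-96.7

Free-air correction = 0.3086 × 2968.2 = 915.99 mGal
Free-air anomaly = 982020.33 − 982708.18 + (915.99) = 228.14 mGal
Bouguer slab correction = 0.04193 × 2.61 × 2968.2 = 324.83 mGal
Simple Bouguer anomaly = 228.14 − (324.83) = -96.69 mGal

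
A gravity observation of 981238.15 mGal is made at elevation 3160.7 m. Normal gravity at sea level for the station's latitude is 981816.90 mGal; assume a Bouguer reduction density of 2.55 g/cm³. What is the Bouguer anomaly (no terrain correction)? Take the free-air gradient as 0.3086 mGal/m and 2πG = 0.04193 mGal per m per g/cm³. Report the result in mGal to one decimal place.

Free-air correction = 0.3086 × 3160.7 = 975.39 mGal
Free-air anomaly = 981238.15 − 981816.90 + (975.39) = 396.64 mGal
Bouguer slab correction = 0.04193 × 2.55 × 3160.7 = 337.95 mGal
Simple Bouguer anomaly = 396.64 − (337.95) = 58.69 mGal

58.7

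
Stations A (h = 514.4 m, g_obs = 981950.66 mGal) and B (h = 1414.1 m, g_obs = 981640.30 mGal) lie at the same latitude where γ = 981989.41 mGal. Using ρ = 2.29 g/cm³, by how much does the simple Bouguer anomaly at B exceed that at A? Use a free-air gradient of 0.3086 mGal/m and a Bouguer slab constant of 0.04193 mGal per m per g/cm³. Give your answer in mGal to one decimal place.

-119.1

Δg_SB(A) = 981950.66 − 981989.41 + 0.3086×514.4 − 0.04193×2.29×514.4 = 70.60 mGal
Δg_SB(B) = 981640.30 − 981989.41 + 0.3086×1414.1 − 0.04193×2.29×1414.1 = -48.50 mGal
Difference = -48.50 − (70.60) = -119.10 mGal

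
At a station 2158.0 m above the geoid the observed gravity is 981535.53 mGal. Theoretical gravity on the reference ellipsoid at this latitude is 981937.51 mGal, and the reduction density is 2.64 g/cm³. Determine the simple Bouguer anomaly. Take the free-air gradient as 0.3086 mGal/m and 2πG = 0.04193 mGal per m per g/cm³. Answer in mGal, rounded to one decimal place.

Free-air correction = 0.3086 × 2158.0 = 665.96 mGal
Free-air anomaly = 981535.53 − 981937.51 + (665.96) = 263.98 mGal
Bouguer slab correction = 0.04193 × 2.64 × 2158.0 = 238.88 mGal
Simple Bouguer anomaly = 263.98 − (238.88) = 25.10 mGal

25.1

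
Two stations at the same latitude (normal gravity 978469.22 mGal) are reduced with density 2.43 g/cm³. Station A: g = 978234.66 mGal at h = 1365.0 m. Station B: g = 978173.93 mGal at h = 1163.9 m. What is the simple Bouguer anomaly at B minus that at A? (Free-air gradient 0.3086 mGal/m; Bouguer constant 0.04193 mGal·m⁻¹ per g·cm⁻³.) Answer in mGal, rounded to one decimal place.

Δg_SB(A) = 978234.66 − 978469.22 + 0.3086×1365.0 − 0.04193×2.43×1365.0 = 47.60 mGal
Δg_SB(B) = 978173.93 − 978469.22 + 0.3086×1163.9 − 0.04193×2.43×1163.9 = -54.70 mGal
Difference = -54.70 − (47.60) = -102.30 mGal

-102.3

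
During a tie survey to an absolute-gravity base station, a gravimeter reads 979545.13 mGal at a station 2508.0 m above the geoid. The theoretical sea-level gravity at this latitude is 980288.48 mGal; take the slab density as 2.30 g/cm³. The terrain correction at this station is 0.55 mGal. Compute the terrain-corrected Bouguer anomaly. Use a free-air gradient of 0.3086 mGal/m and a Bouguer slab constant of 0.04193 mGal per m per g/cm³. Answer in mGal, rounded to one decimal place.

Free-air correction = 0.3086 × 2508.0 = 773.97 mGal
Free-air anomaly = 979545.13 − 980288.48 + (773.97) = 30.62 mGal
Bouguer slab correction = 0.04193 × 2.30 × 2508.0 = 241.87 mGal
Simple Bouguer anomaly = 30.62 − (241.87) = -211.25 mGal
Complete Bouguer anomaly = -211.25 + 0.55 = -210.70 mGal

-210.7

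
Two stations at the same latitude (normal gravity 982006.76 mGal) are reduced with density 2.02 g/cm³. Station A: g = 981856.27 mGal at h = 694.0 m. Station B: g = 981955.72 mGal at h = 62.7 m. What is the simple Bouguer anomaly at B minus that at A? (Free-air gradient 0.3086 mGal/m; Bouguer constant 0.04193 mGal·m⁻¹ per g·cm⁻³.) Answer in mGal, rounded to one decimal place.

Δg_SB(A) = 981856.27 − 982006.76 + 0.3086×694.0 − 0.04193×2.02×694.0 = 4.90 mGal
Δg_SB(B) = 981955.72 − 982006.76 + 0.3086×62.7 − 0.04193×2.02×62.7 = -37.00 mGal
Difference = -37.00 − (4.90) = -41.90 mGal

-41.9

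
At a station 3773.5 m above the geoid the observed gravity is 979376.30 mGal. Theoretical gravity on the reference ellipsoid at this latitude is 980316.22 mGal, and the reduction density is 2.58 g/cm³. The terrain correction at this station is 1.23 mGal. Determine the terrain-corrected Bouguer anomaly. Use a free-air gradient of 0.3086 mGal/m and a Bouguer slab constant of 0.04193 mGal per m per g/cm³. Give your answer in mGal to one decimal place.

-182.4

Free-air correction = 0.3086 × 3773.5 = 1164.50 mGal
Free-air anomaly = 979376.30 − 980316.22 + (1164.50) = 224.58 mGal
Bouguer slab correction = 0.04193 × 2.58 × 3773.5 = 408.21 mGal
Simple Bouguer anomaly = 224.58 − (408.21) = -183.63 mGal
Complete Bouguer anomaly = -183.63 + 1.23 = -182.40 mGal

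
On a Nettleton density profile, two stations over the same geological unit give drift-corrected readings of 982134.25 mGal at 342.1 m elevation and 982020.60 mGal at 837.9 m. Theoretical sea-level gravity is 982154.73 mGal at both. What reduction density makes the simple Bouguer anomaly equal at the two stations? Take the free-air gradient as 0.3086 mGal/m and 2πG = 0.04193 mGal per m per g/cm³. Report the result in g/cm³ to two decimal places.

1.89

Δg_obs = 982020.60 − 982134.25 = -113.65 mGal over Δh = 837.9 − 342.1 = 495.8 m
Equal Bouguer anomalies ⇒ Δg_obs + (0.3086 − 0.04193ρ)·Δh = 0
0.3086 − 0.04193ρ = −Δg_obs/Δh = 0.22923
ρ = (0.3086 − 0.22923) / 0.04193 = 1.89 g/cm³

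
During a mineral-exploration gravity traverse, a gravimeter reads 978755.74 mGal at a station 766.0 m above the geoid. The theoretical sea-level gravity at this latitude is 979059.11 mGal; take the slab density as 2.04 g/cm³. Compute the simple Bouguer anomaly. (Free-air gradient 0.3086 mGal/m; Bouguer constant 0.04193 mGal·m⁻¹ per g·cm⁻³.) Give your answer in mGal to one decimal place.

-132.5

Free-air correction = 0.3086 × 766.0 = 236.39 mGal
Free-air anomaly = 978755.74 − 979059.11 + (236.39) = -66.98 mGal
Bouguer slab correction = 0.04193 × 2.04 × 766.0 = 65.52 mGal
Simple Bouguer anomaly = -66.98 − (65.52) = -132.50 mGal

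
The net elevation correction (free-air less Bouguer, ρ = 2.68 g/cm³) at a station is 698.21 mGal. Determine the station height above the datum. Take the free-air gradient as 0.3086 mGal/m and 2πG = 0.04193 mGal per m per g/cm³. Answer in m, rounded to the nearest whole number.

Combined gradient = 0.3086 − 0.04193 × 2.68 = 0.1962276 mGal/m
h = 698.21 / 0.1962276 = 3558.16 m

3558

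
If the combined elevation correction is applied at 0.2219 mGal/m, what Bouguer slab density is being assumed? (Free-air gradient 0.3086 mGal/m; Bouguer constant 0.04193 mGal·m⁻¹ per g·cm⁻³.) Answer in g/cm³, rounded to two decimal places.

0.2219 = 0.3086 − 0.04193 × ρ
ρ = (0.3086 − 0.2219) / 0.04193 = 2.07 g/cm³

2.07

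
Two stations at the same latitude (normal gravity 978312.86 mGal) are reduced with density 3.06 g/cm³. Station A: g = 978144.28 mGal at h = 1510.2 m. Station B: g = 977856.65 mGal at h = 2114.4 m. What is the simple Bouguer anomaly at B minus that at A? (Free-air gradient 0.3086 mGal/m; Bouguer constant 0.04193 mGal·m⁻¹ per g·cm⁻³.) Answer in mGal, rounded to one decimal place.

-178.7

Δg_SB(A) = 978144.28 − 978312.86 + 0.3086×1510.2 − 0.04193×3.06×1510.2 = 103.70 mGal
Δg_SB(B) = 977856.65 − 978312.86 + 0.3086×2114.4 − 0.04193×3.06×2114.4 = -75.00 mGal
Difference = -75.00 − (103.70) = -178.70 mGal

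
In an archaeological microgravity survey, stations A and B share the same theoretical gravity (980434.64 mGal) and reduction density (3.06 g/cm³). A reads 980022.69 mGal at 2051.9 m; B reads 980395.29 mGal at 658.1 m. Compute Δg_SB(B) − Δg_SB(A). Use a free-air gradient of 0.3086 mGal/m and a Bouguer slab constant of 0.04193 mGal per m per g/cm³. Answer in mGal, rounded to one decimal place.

Δg_SB(A) = 980022.69 − 980434.64 + 0.3086×2051.9 − 0.04193×3.06×2051.9 = -42.00 mGal
Δg_SB(B) = 980395.29 − 980434.64 + 0.3086×658.1 − 0.04193×3.06×658.1 = 79.30 mGal
Difference = 79.30 − (-42.00) = 121.30 mGal

121.3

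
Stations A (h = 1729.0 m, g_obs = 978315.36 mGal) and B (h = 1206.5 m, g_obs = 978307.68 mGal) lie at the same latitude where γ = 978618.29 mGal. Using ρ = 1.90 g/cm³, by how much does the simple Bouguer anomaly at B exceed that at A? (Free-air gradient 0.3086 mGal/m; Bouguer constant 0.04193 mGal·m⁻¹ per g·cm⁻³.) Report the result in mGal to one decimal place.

Δg_SB(A) = 978315.36 − 978618.29 + 0.3086×1729.0 − 0.04193×1.90×1729.0 = 92.90 mGal
Δg_SB(B) = 978307.68 − 978618.29 + 0.3086×1206.5 − 0.04193×1.90×1206.5 = -34.40 mGal
Difference = -34.40 − (92.90) = -127.30 mGal

-127.3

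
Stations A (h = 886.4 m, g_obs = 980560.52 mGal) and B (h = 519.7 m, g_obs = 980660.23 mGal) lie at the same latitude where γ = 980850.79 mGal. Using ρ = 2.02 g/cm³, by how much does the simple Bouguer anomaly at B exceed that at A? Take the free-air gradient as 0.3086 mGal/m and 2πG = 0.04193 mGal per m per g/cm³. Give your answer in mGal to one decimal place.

Δg_SB(A) = 980560.52 − 980850.79 + 0.3086×886.4 − 0.04193×2.02×886.4 = -91.80 mGal
Δg_SB(B) = 980660.23 − 980850.79 + 0.3086×519.7 − 0.04193×2.02×519.7 = -74.20 mGal
Difference = -74.20 − (-91.80) = 17.60 mGal

17.6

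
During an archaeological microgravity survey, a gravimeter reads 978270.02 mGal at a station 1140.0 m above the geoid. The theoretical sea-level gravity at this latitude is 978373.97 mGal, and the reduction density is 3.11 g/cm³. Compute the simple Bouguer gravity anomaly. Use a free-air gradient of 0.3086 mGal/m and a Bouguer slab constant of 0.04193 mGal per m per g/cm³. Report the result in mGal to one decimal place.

Free-air correction = 0.3086 × 1140.0 = 351.80 mGal
Free-air anomaly = 978270.02 − 978373.97 + (351.80) = 247.85 mGal
Bouguer slab correction = 0.04193 × 3.11 × 1140.0 = 148.66 mGal
Simple Bouguer anomaly = 247.85 − (148.66) = 99.19 mGal

99.2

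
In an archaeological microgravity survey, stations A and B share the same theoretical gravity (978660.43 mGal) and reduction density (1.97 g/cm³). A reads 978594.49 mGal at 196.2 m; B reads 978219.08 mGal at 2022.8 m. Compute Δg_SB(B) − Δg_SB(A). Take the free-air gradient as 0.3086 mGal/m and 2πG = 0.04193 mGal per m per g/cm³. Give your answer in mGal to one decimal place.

37.4

Δg_SB(A) = 978594.49 − 978660.43 + 0.3086×196.2 − 0.04193×1.97×196.2 = -21.60 mGal
Δg_SB(B) = 978219.08 − 978660.43 + 0.3086×2022.8 − 0.04193×1.97×2022.8 = 15.80 mGal
Difference = 15.80 − (-21.60) = 37.40 mGal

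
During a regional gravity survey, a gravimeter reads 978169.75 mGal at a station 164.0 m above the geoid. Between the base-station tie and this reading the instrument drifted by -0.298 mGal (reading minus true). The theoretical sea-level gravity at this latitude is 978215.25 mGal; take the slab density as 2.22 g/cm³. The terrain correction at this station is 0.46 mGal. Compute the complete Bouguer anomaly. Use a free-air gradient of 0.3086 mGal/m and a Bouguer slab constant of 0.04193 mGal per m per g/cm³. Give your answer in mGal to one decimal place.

Drift-corrected reading = 978169.75 − (-0.298) = 978170.048 mGal
Free-air correction = 0.3086 × 164.0 = 50.61 mGal
Free-air anomaly = 978170.048 − 978215.25 + (50.61) = 5.408 mGal
Bouguer slab correction = 0.04193 × 2.22 × 164.0 = 15.27 mGal
Simple Bouguer anomaly = 5.408 − (15.27) = -9.862 mGal
Complete Bouguer anomaly = -9.862 + 0.46 = -9.402 mGal

-9.4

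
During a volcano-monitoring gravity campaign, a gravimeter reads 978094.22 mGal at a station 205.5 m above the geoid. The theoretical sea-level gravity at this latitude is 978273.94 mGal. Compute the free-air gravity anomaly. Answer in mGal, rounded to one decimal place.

-116.3

Free-air correction = 0.3086 × 205.5 = 63.42 mGal
Free-air anomaly = 978094.22 − 978273.94 + (63.42) = -116.30 mGal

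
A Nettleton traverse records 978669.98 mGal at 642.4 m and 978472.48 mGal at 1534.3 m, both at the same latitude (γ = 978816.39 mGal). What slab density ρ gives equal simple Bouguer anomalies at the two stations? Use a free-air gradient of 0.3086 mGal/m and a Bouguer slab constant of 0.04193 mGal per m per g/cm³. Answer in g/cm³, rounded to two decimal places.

Δg_obs = 978472.48 − 978669.98 = -197.50 mGal over Δh = 1534.3 − 642.4 = 891.9 m
Equal Bouguer anomalies ⇒ Δg_obs + (0.3086 − 0.04193ρ)·Δh = 0
0.3086 − 0.04193ρ = −Δg_obs/Δh = 0.22144
ρ = (0.3086 − 0.22144) / 0.04193 = 2.08 g/cm³

2.08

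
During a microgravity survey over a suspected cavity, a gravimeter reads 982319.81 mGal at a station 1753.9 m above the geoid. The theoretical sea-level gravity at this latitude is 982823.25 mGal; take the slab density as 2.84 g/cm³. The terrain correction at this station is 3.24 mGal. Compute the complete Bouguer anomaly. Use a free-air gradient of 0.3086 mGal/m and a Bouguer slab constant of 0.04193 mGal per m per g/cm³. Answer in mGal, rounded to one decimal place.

Free-air correction = 0.3086 × 1753.9 = 541.25 mGal
Free-air anomaly = 982319.81 − 982823.25 + (541.25) = 37.81 mGal
Bouguer slab correction = 0.04193 × 2.84 × 1753.9 = 208.86 mGal
Simple Bouguer anomaly = 37.81 − (208.86) = -171.05 mGal
Complete Bouguer anomaly = -171.05 + 3.24 = -167.81 mGal

-167.8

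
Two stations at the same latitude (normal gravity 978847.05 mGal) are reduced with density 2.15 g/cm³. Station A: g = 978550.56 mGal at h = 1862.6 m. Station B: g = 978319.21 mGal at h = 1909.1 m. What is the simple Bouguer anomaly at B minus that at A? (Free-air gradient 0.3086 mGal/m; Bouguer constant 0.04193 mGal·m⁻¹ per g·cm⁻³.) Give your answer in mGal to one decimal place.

Δg_SB(A) = 978550.56 − 978847.05 + 0.3086×1862.6 − 0.04193×2.15×1862.6 = 110.40 mGal
Δg_SB(B) = 978319.21 − 978847.05 + 0.3086×1909.1 − 0.04193×2.15×1909.1 = -110.80 mGal
Difference = -110.80 − (110.40) = -221.20 mGal

-221.2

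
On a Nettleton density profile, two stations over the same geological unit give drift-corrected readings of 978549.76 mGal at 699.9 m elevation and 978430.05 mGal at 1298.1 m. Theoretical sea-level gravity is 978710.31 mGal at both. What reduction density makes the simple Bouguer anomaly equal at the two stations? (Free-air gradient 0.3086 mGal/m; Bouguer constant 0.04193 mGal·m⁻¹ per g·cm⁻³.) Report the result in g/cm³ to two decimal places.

2.59

Δg_obs = 978430.05 − 978549.76 = -119.71 mGal over Δh = 1298.1 − 699.9 = 598.2 m
Equal Bouguer anomalies ⇒ Δg_obs + (0.3086 − 0.04193ρ)·Δh = 0
0.3086 − 0.04193ρ = −Δg_obs/Δh = 0.20012
ρ = (0.3086 − 0.20012) / 0.04193 = 2.59 g/cm³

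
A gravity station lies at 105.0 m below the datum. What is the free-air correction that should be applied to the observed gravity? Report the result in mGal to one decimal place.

Free-air correction = 0.3086 × -105.0 = -32.4 mGal

-32.4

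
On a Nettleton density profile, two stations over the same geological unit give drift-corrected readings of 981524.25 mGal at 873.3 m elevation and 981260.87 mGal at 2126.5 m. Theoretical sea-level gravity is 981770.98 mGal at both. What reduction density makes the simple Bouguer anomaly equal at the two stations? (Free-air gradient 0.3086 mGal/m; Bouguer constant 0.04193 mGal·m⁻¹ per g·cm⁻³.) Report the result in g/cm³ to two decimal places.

2.35

Δg_obs = 981260.87 − 981524.25 = -263.38 mGal over Δh = 2126.5 − 873.3 = 1253.2 m
Equal Bouguer anomalies ⇒ Δg_obs + (0.3086 − 0.04193ρ)·Δh = 0
0.3086 − 0.04193ρ = −Δg_obs/Δh = 0.21017
ρ = (0.3086 − 0.21017) / 0.04193 = 2.35 g/cm³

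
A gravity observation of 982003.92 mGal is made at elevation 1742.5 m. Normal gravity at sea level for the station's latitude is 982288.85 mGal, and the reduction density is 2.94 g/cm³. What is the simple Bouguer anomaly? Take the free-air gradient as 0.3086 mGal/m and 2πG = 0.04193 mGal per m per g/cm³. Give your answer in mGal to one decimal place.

38.0

Free-air correction = 0.3086 × 1742.5 = 537.74 mGal
Free-air anomaly = 982003.92 − 982288.85 + (537.74) = 252.81 mGal
Bouguer slab correction = 0.04193 × 2.94 × 1742.5 = 214.81 mGal
Simple Bouguer anomaly = 252.81 − (214.81) = 38.00 mGal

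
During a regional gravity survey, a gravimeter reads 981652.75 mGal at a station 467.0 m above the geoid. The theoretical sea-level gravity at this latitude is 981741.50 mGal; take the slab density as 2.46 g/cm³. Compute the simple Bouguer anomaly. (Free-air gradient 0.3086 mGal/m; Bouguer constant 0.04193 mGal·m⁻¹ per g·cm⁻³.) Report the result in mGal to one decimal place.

Free-air correction = 0.3086 × 467.0 = 144.12 mGal
Free-air anomaly = 981652.75 − 981741.50 + (144.12) = 55.37 mGal
Bouguer slab correction = 0.04193 × 2.46 × 467.0 = 48.17 mGal
Simple Bouguer anomaly = 55.37 − (48.17) = 7.20 mGal

7.2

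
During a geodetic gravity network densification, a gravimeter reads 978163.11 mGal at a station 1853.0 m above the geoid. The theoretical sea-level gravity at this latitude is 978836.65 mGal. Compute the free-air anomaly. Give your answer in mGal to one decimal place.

Free-air correction = 0.3086 × 1853.0 = 571.84 mGal
Free-air anomaly = 978163.11 − 978836.65 + (571.84) = -101.70 mGal

-101.7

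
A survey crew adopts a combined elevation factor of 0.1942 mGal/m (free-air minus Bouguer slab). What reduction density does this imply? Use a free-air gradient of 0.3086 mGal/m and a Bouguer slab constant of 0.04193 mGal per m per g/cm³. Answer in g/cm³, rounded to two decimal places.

2.73

0.1942 = 0.3086 − 0.04193 × ρ
ρ = (0.3086 − 0.1942) / 0.04193 = 2.73 g/cm³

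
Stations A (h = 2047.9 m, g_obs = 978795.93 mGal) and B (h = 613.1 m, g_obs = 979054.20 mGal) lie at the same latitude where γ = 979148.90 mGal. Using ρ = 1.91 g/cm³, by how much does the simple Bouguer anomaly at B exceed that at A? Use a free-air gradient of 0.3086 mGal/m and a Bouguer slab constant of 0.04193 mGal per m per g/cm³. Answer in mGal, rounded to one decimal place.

-69.6

Δg_SB(A) = 978795.93 − 979148.90 + 0.3086×2047.9 − 0.04193×1.91×2047.9 = 115.00 mGal
Δg_SB(B) = 979054.20 − 979148.90 + 0.3086×613.1 − 0.04193×1.91×613.1 = 45.40 mGal
Difference = 45.40 − (115.00) = -69.60 mGal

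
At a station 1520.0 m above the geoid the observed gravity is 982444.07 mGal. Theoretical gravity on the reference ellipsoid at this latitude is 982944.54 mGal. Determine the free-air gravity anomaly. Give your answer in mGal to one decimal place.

-31.4

Free-air correction = 0.3086 × 1520.0 = 469.07 mGal
Free-air anomaly = 982444.07 − 982944.54 + (469.07) = -31.40 mGal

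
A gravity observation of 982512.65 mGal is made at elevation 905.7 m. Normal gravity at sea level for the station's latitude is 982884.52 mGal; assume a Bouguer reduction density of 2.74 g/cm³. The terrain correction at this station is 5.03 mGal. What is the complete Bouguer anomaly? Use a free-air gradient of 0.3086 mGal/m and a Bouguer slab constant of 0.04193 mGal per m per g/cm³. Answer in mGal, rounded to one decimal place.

Free-air correction = 0.3086 × 905.7 = 279.50 mGal
Free-air anomaly = 982512.65 − 982884.52 + (279.50) = -92.37 mGal
Bouguer slab correction = 0.04193 × 2.74 × 905.7 = 104.05 mGal
Simple Bouguer anomaly = -92.37 − (104.05) = -196.42 mGal
Complete Bouguer anomaly = -196.42 + 5.03 = -191.39 mGal

-191.4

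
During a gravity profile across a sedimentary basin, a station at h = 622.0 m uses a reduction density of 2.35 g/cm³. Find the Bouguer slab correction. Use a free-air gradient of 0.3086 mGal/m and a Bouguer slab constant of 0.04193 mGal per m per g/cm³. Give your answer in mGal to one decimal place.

Bouguer slab correction = 0.04193 × 2.35 × 622.0 = 61.3 mGal

61.3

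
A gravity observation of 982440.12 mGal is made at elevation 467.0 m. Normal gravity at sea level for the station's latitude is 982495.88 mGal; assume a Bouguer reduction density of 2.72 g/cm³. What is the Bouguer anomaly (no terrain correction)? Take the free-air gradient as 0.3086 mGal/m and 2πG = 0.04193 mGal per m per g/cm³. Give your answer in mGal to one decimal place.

35.1

Free-air correction = 0.3086 × 467.0 = 144.12 mGal
Free-air anomaly = 982440.12 − 982495.88 + (144.12) = 88.36 mGal
Bouguer slab correction = 0.04193 × 2.72 × 467.0 = 53.26 mGal
Simple Bouguer anomaly = 88.36 − (53.26) = 35.10 mGal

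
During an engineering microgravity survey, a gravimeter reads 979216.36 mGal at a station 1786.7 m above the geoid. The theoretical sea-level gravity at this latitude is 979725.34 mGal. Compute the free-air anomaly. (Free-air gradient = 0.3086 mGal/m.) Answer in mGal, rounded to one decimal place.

Free-air correction = 0.3086 × 1786.7 = 551.38 mGal
Free-air anomaly = 979216.36 − 979725.34 + (551.38) = 42.40 mGal

42.4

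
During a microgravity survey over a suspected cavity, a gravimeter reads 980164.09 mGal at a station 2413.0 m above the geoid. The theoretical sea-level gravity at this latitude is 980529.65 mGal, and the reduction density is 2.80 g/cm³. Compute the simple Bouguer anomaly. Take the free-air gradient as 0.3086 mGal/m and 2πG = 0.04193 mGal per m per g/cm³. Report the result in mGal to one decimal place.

Free-air correction = 0.3086 × 2413.0 = 744.65 mGal
Free-air anomaly = 980164.09 − 980529.65 + (744.65) = 379.09 mGal
Bouguer slab correction = 0.04193 × 2.80 × 2413.0 = 283.30 mGal
Simple Bouguer anomaly = 379.09 − (283.30) = 95.79 mGal

95.8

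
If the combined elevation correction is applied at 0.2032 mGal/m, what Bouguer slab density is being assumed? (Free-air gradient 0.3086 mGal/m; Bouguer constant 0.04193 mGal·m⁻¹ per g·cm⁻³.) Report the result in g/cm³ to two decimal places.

2.51

0.2032 = 0.3086 − 0.04193 × ρ
ρ = (0.3086 − 0.2032) / 0.04193 = 2.51 g/cm³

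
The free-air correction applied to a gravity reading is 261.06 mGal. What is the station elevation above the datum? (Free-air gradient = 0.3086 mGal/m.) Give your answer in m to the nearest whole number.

846

h = 261.06 / 0.3086 = 845.95 m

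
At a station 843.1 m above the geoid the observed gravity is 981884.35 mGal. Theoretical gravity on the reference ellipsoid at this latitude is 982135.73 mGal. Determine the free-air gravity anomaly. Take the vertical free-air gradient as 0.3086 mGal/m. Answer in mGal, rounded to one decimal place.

8.8

Free-air correction = 0.3086 × 843.1 = 260.18 mGal
Free-air anomaly = 981884.35 − 982135.73 + (260.18) = 8.80 mGal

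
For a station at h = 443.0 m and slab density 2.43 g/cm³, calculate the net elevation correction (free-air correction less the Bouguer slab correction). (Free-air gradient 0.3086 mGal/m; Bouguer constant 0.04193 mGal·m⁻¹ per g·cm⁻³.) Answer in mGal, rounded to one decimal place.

Combined gradient = 0.3086 − 0.04193 × 2.43 = 0.2067101 mGal/m
Combined elevation correction = 0.2067101 × 443.0 = 91.6 mGal

91.6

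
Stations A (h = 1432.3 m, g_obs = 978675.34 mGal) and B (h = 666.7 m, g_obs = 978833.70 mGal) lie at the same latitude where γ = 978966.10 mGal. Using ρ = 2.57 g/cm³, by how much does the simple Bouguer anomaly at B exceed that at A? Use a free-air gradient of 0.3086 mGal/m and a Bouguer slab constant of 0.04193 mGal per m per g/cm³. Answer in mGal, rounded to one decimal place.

4.6

Δg_SB(A) = 978675.34 − 978966.10 + 0.3086×1432.3 − 0.04193×2.57×1432.3 = -3.10 mGal
Δg_SB(B) = 978833.70 − 978966.10 + 0.3086×666.7 − 0.04193×2.57×666.7 = 1.50 mGal
Difference = 1.50 − (-3.10) = 4.60 mGal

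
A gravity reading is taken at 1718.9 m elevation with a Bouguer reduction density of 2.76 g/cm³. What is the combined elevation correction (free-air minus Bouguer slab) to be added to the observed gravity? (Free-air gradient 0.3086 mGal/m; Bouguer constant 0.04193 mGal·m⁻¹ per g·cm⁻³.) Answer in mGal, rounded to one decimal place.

Combined gradient = 0.3086 − 0.04193 × 2.76 = 0.1928732 mGal/m
Combined elevation correction = 0.1928732 × 1718.9 = 331.5 mGal

331.5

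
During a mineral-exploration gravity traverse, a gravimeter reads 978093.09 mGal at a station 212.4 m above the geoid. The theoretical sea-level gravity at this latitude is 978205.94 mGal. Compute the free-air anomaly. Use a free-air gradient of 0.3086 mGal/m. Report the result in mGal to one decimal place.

Free-air correction = 0.3086 × 212.4 = 65.55 mGal
Free-air anomaly = 978093.09 − 978205.94 + (65.55) = -47.30 mGal

-47.3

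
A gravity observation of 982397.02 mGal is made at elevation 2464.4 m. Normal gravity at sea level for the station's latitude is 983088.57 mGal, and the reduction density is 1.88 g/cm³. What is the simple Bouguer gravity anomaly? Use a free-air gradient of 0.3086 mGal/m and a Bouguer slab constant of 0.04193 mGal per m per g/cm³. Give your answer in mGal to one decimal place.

Free-air correction = 0.3086 × 2464.4 = 760.51 mGal
Free-air anomaly = 982397.02 − 983088.57 + (760.51) = 68.96 mGal
Bouguer slab correction = 0.04193 × 1.88 × 2464.4 = 194.26 mGal
Simple Bouguer anomaly = 68.96 − (194.26) = -125.30 mGal

-125.3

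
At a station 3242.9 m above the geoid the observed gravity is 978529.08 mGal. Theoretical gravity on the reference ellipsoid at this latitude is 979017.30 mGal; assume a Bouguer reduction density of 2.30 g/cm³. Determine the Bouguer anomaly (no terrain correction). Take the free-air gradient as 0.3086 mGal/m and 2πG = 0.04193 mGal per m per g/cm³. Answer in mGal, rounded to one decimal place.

Free-air correction = 0.3086 × 3242.9 = 1000.76 mGal
Free-air anomaly = 978529.08 − 979017.30 + (1000.76) = 512.54 mGal
Bouguer slab correction = 0.04193 × 2.30 × 3242.9 = 312.74 mGal
Simple Bouguer anomaly = 512.54 − (312.74) = 199.80 mGal

199.8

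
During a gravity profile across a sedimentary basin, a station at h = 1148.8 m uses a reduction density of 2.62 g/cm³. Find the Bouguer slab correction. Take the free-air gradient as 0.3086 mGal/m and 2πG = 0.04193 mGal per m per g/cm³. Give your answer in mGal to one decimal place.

Bouguer slab correction = 0.04193 × 2.62 × 1148.8 = 126.2 mGal

126.2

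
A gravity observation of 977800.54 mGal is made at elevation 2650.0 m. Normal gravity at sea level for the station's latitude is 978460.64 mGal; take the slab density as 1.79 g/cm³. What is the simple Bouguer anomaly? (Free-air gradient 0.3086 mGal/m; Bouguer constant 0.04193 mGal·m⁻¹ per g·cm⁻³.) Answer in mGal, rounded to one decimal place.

Free-air correction = 0.3086 × 2650.0 = 817.79 mGal
Free-air anomaly = 977800.54 − 978460.64 + (817.79) = 157.69 mGal
Bouguer slab correction = 0.04193 × 1.79 × 2650.0 = 198.89 mGal
Simple Bouguer anomaly = 157.69 − (198.89) = -41.20 mGal

-41.2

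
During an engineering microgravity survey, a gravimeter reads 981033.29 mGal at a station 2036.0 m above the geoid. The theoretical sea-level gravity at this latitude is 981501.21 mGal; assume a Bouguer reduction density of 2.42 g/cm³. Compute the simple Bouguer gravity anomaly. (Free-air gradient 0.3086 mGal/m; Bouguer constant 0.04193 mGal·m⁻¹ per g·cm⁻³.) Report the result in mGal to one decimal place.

Free-air correction = 0.3086 × 2036.0 = 628.31 mGal
Free-air anomaly = 981033.29 − 981501.21 + (628.31) = 160.39 mGal
Bouguer slab correction = 0.04193 × 2.42 × 2036.0 = 206.59 mGal
Simple Bouguer anomaly = 160.39 − (206.59) = -46.20 mGal

-46.2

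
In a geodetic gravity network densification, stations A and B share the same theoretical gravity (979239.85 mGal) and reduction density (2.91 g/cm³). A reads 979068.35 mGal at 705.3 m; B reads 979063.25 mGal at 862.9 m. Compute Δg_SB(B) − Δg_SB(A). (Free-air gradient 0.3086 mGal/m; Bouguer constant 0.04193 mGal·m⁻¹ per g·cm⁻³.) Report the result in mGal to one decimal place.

Δg_SB(A) = 979068.35 − 979239.85 + 0.3086×705.3 − 0.04193×2.91×705.3 = -39.90 mGal
Δg_SB(B) = 979063.25 − 979239.85 + 0.3086×862.9 − 0.04193×2.91×862.9 = -15.60 mGal
Difference = -15.60 − (-39.90) = 24.30 mGal

24.3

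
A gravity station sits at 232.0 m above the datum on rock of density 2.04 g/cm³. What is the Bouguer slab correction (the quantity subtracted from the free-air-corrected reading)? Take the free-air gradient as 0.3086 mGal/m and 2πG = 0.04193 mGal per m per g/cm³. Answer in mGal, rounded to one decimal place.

19.8

Bouguer slab correction = 0.04193 × 2.04 × 232.0 = 19.8 mGal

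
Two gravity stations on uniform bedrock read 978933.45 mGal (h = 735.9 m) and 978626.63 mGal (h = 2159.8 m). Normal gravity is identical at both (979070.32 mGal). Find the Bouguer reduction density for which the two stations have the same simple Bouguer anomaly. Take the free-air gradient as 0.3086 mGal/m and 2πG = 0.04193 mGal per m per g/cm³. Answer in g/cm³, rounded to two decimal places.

Δg_obs = 978626.63 − 978933.45 = -306.82 mGal over Δh = 2159.8 − 735.9 = 1423.9 m
Equal Bouguer anomalies ⇒ Δg_obs + (0.3086 − 0.04193ρ)·Δh = 0
0.3086 − 0.04193ρ = −Δg_obs/Δh = 0.21548
ρ = (0.3086 − 0.21548) / 0.04193 = 2.22 g/cm³

2.22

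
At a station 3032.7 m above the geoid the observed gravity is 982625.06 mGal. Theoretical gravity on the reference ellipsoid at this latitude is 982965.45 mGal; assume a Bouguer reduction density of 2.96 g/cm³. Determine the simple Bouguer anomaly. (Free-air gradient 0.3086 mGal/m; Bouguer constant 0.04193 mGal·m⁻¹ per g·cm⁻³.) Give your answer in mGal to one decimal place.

Free-air correction = 0.3086 × 3032.7 = 935.89 mGal
Free-air anomaly = 982625.06 − 982965.45 + (935.89) = 595.50 mGal
Bouguer slab correction = 0.04193 × 2.96 × 3032.7 = 376.40 mGal
Simple Bouguer anomaly = 595.50 − (376.40) = 219.10 mGal

219.1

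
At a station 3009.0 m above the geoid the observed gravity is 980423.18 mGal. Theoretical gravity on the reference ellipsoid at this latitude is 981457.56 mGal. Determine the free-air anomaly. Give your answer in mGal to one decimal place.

Free-air correction = 0.3086 × 3009.0 = 928.58 mGal
Free-air anomaly = 980423.18 − 981457.56 + (928.58) = -105.80 mGal

-105.8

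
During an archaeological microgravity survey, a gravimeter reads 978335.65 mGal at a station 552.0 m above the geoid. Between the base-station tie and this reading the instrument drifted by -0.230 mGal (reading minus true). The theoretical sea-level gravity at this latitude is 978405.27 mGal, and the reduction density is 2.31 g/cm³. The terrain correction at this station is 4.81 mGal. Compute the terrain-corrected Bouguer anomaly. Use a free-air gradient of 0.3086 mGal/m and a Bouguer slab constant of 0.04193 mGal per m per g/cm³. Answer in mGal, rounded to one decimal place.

52.3

Drift-corrected reading = 978335.65 − (-0.230) = 978335.880 mGal
Free-air correction = 0.3086 × 552.0 = 170.35 mGal
Free-air anomaly = 978335.880 − 978405.27 + (170.35) = 100.960 mGal
Bouguer slab correction = 0.04193 × 2.31 × 552.0 = 53.47 mGal
Simple Bouguer anomaly = 100.960 − (53.47) = 47.490 mGal
Complete Bouguer anomaly = 47.490 + 4.81 = 52.300 mGal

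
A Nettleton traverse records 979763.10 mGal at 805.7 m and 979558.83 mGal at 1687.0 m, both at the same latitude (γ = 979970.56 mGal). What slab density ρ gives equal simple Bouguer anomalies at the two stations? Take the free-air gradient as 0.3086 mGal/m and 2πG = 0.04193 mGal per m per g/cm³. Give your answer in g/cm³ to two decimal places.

1.83

Δg_obs = 979558.83 − 979763.10 = -204.27 mGal over Δh = 1687.0 − 805.7 = 881.3 m
Equal Bouguer anomalies ⇒ Δg_obs + (0.3086 − 0.04193ρ)·Δh = 0
0.3086 − 0.04193ρ = −Δg_obs/Δh = 0.23178
ρ = (0.3086 − 0.23178) / 0.04193 = 1.83 g/cm³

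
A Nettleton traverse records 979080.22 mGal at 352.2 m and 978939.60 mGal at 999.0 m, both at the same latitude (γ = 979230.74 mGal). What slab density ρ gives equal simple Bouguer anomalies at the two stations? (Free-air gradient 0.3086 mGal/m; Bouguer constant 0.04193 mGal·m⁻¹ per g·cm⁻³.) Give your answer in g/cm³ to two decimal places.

2.17

Δg_obs = 978939.60 − 979080.22 = -140.62 mGal over Δh = 999.0 − 352.2 = 646.8 m
Equal Bouguer anomalies ⇒ Δg_obs + (0.3086 − 0.04193ρ)·Δh = 0
0.3086 − 0.04193ρ = −Δg_obs/Δh = 0.21741
ρ = (0.3086 − 0.21741) / 0.04193 = 2.17 g/cm³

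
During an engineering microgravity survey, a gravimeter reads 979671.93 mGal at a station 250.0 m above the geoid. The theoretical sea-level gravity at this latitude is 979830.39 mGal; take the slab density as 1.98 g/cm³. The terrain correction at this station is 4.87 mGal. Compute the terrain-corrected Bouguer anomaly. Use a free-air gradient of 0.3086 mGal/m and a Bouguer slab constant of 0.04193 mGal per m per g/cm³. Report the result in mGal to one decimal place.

Free-air correction = 0.3086 × 250.0 = 77.15 mGal
Free-air anomaly = 979671.93 − 979830.39 + (77.15) = -81.31 mGal
Bouguer slab correction = 0.04193 × 1.98 × 250.0 = 20.76 mGal
Simple Bouguer anomaly = -81.31 − (20.76) = -102.07 mGal
Complete Bouguer anomaly = -102.07 + 4.87 = -97.20 mGal

-97.2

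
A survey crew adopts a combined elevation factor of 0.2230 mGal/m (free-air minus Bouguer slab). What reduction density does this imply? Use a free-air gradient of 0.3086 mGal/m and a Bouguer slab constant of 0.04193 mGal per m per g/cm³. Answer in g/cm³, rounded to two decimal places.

2.04

0.2230 = 0.3086 − 0.04193 × ρ
ρ = (0.3086 − 0.2230) / 0.04193 = 2.04 g/cm³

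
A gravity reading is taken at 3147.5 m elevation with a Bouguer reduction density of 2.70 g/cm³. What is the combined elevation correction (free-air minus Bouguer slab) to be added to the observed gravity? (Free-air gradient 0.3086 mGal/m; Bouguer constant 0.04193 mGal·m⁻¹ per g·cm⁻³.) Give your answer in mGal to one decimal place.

615.0

Combined gradient = 0.3086 − 0.04193 × 2.70 = 0.1953890 mGal/m
Combined elevation correction = 0.1953890 × 3147.5 = 615.0 mGal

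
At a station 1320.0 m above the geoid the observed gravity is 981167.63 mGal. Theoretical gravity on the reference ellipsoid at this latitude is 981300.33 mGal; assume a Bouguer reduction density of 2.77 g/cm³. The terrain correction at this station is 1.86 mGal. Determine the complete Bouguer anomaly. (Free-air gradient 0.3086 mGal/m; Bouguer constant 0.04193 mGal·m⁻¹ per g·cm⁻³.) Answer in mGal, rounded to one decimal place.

123.2

Free-air correction = 0.3086 × 1320.0 = 407.35 mGal
Free-air anomaly = 981167.63 − 981300.33 + (407.35) = 274.65 mGal
Bouguer slab correction = 0.04193 × 2.77 × 1320.0 = 153.31 mGal
Simple Bouguer anomaly = 274.65 − (153.31) = 121.34 mGal
Complete Bouguer anomaly = 121.34 + 1.86 = 123.20 mGal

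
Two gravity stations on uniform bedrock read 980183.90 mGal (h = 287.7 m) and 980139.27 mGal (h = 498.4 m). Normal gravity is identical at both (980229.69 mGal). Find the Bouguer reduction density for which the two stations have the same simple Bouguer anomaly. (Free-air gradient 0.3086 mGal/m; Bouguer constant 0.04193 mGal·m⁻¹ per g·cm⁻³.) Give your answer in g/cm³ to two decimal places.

Δg_obs = 980139.27 − 980183.90 = -44.63 mGal over Δh = 498.4 − 287.7 = 210.7 m
Equal Bouguer anomalies ⇒ Δg_obs + (0.3086 − 0.04193ρ)·Δh = 0
0.3086 − 0.04193ρ = −Δg_obs/Δh = 0.21182
ρ = (0.3086 − 0.21182) / 0.04193 = 2.31 g/cm³

2.31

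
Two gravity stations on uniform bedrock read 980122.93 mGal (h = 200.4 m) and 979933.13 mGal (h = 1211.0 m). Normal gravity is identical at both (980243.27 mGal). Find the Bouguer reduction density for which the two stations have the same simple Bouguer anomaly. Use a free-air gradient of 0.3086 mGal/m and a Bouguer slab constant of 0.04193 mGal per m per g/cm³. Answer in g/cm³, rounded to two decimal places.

2.88

Δg_obs = 979933.13 − 980122.93 = -189.80 mGal over Δh = 1211.0 − 200.4 = 1010.6 m
Equal Bouguer anomalies ⇒ Δg_obs + (0.3086 − 0.04193ρ)·Δh = 0
0.3086 − 0.04193ρ = −Δg_obs/Δh = 0.18781
ρ = (0.3086 − 0.18781) / 0.04193 = 2.88 g/cm³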